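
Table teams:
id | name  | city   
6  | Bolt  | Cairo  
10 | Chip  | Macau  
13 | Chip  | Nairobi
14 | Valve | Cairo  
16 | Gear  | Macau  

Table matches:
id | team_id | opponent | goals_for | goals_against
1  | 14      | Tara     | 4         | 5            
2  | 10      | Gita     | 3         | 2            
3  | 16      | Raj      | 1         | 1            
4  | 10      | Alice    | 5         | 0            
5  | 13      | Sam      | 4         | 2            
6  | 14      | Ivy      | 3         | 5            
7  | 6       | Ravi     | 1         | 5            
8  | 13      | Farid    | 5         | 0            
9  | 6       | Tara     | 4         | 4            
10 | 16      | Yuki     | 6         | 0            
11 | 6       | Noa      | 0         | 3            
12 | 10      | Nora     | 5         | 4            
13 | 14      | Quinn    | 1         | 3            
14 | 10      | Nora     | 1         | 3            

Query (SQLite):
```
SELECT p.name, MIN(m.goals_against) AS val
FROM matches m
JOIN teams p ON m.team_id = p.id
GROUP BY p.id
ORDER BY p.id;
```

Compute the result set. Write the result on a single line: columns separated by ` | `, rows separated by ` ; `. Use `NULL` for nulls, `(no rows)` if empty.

Join each matches row to its teams via team_id.
Group joined rows by teams.id; compute MIN(m.goals_against) per group.
  6: ids {7, 9, 11} → MIN(m.goals_against)=3
  10: ids {2, 4, 12, 14} → MIN(m.goals_against)=0
  13: ids {5, 8} → MIN(m.goals_against)=0
  14: ids {1, 6, 13} → MIN(m.goals_against)=3
  16: ids {3, 10} → MIN(m.goals_against)=0

Bolt | 3 ; Chip | 0 ; Chip | 0 ; Valve | 3 ; Gear | 0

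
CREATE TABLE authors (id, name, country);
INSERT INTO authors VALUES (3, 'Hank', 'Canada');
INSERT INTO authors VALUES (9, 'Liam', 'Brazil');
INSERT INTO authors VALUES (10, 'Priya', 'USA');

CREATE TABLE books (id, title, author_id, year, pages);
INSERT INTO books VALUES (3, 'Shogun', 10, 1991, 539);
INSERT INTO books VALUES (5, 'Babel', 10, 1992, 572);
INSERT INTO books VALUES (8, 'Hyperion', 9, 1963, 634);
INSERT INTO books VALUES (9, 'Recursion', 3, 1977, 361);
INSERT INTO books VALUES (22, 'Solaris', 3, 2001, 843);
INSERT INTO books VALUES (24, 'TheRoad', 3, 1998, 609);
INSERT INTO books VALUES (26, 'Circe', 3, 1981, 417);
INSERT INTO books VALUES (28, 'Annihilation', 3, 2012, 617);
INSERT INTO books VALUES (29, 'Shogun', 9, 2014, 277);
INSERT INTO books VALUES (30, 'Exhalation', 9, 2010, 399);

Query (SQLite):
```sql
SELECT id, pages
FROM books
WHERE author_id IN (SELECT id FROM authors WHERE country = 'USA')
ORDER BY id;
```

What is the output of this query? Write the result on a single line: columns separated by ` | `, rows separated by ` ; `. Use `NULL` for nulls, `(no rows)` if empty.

Inner query: authors.id where country = 'USA'.
Outer: keep books rows whose author_id is in that set.
Inner query → {10}

3 | 539 ; 5 | 572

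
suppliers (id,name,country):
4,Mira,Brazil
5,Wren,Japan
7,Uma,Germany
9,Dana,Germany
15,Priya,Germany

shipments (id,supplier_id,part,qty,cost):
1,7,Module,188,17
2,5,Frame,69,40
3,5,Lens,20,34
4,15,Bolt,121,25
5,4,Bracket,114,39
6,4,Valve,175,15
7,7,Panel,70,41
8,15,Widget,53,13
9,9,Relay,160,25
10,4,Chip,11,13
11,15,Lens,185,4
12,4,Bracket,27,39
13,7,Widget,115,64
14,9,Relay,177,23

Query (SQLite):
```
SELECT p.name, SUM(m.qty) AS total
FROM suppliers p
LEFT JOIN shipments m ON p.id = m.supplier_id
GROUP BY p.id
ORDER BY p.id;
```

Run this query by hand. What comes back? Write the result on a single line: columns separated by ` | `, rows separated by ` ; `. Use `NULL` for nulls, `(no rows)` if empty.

Mira | 327 ; Wren | 89 ; Uma | 373 ; Dana | 337 ; Priya | 359

LEFT JOIN keeps every suppliers row; unmatched ones get NULL for shipments columns.
Group by suppliers.id and compute SUM(m.qty). SUM over an all-NULL group is NULL.
  4: ids {5, 6, 10, 12} → SUM(m.qty)=327
  5: ids {2, 3} → SUM(m.qty)=89
  7: ids {1, 7, 13} → SUM(m.qty)=373
  9: ids {9, 14} → SUM(m.qty)=337
  15: ids {4, 8, 11} → SUM(m.qty)=359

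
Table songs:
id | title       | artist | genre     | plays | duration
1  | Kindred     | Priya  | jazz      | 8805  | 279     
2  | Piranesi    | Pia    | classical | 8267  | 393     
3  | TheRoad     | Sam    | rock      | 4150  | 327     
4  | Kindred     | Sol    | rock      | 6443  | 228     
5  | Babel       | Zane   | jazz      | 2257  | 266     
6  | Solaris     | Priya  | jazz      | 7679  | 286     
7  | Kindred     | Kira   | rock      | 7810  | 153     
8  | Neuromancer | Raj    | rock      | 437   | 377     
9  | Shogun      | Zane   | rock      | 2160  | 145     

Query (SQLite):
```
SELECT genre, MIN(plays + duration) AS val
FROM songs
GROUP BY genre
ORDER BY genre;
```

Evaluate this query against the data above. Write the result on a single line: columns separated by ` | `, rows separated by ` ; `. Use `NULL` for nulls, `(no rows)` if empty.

For each row compute plays + duration.
Group by genre; take MIN of the expression per group.
  classical: ids {2} → MIN(plays + duration)=8660
  jazz: ids {1, 5, 6} → MIN(plays + duration)=2523
  rock: ids {3, 4, 7, 8, 9} → MIN(plays + duration)=814

classical | 8660 ; jazz | 2523 ; rock | 814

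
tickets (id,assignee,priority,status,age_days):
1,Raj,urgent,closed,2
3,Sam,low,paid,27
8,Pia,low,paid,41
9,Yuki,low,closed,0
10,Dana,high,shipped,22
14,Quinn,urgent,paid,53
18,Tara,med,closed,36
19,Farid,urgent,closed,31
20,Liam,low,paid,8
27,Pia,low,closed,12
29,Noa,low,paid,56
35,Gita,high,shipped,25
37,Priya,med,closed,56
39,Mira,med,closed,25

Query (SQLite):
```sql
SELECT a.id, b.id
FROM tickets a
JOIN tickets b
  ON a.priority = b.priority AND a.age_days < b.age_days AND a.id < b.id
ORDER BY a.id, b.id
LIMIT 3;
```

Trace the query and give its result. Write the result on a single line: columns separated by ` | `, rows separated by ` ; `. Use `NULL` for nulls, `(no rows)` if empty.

Pairs (a,b) with same priority, a.age_days < b.age_days, a.id < b.id.
priority groups: high:{10,35} low:{3,8,9,20,27,29} med:{18,37,39} urgent:{1,14,19}
Ordered by (a.id, b.id); first 3.

1 | 14 ; 1 | 19 ; 3 | 8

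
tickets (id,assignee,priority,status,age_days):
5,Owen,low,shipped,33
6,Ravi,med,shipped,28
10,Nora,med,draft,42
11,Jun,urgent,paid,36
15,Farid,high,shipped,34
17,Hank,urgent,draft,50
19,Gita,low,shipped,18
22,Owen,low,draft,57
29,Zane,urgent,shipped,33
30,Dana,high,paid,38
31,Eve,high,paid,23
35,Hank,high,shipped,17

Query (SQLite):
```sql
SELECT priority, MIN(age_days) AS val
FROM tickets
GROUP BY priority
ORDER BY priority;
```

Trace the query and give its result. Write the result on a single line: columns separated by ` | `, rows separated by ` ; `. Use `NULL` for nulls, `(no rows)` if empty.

high | 17 ; low | 18 ; med | 28 ; urgent | 33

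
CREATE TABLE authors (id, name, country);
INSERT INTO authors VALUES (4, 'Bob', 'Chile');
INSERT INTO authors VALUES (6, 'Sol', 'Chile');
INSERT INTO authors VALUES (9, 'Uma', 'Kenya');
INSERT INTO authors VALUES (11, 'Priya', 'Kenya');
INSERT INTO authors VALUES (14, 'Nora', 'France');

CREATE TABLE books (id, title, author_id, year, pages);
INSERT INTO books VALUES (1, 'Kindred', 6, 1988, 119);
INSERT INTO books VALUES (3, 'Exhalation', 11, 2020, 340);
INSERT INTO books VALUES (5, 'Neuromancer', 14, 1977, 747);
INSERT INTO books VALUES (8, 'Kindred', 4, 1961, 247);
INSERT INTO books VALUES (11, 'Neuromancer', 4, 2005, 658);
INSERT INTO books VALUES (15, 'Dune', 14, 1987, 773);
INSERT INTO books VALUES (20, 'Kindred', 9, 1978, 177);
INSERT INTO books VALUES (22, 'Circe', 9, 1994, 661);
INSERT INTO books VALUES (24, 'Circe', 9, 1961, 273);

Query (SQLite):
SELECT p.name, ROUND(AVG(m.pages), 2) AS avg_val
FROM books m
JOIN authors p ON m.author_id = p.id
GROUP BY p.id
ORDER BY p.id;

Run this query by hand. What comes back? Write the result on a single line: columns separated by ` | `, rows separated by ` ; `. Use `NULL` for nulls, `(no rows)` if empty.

Bob | 452.5 ; Sol | 119 ; Uma | 370.33 ; Priya | 340 ; Nora | 760

Join each books row to its authors via author_id.
Group joined rows by authors.id; compute ROUND(AVG(m.pages), 2) per group.
  4: ids {8, 11} → ROUND(AVG(m.pages), 2)=452.5
  6: ids {1} → ROUND(AVG(m.pages), 2)=119
  9: ids {20, 22, 24} → ROUND(AVG(m.pages), 2)=370.33
  11: ids {3} → ROUND(AVG(m.pages), 2)=340
  14: ids {5, 15} → ROUND(AVG(m.pages), 2)=760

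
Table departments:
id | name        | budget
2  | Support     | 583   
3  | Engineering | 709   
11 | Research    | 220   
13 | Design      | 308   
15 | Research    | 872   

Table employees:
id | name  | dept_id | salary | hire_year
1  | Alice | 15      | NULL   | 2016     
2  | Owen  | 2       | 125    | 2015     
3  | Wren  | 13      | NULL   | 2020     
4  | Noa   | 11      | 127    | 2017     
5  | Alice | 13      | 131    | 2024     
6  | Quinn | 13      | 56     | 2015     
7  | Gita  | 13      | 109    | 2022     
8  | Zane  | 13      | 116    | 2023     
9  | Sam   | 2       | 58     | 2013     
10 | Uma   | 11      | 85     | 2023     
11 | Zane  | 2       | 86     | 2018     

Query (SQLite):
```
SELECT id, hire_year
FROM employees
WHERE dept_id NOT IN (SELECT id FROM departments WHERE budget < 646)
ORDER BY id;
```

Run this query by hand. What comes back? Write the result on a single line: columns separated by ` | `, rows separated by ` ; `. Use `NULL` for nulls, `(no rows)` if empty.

Inner query: departments.id where budget < 646.
Outer: keep employees rows whose dept_id is not in that set.
Inner query → {2, 11, 13}

1 | 2016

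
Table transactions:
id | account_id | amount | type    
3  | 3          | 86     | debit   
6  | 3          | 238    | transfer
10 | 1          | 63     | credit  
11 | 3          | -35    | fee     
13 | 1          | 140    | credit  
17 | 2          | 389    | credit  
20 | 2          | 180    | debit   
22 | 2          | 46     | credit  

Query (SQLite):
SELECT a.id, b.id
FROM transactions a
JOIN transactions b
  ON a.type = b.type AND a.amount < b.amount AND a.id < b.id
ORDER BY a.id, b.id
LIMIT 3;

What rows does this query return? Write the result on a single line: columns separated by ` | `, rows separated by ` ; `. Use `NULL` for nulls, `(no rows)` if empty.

3 | 20 ; 10 | 13 ; 10 | 17

Pairs (a,b) with same type, a.amount < b.amount, a.id < b.id.
type groups: credit:{10,13,17,22} debit:{3,20} fee:{11} transfer:{6}
Ordered by (a.id, b.id); first 3.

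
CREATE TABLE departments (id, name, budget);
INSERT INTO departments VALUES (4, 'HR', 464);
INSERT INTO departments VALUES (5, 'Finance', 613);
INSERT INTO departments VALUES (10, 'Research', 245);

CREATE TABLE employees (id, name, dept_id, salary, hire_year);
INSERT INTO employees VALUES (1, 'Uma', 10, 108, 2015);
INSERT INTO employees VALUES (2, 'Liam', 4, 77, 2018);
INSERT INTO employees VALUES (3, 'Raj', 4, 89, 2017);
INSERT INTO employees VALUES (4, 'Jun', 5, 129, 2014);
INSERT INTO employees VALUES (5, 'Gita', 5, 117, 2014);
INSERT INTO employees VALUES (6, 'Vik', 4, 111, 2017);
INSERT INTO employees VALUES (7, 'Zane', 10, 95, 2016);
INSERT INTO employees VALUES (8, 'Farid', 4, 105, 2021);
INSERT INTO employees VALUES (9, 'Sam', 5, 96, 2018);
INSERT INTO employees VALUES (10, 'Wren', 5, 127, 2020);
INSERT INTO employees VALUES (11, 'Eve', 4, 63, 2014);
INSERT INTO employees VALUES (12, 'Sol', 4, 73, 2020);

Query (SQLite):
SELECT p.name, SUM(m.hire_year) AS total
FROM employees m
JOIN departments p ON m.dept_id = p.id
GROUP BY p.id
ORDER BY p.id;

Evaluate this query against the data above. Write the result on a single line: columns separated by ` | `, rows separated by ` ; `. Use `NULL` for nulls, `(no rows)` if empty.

Join each employees row to its departments via dept_id.
Group joined rows by departments.id; compute SUM(m.hire_year) per group.
  4: ids {2, 3, 6, 8, 11, 12} → SUM(m.hire_year)=12107
  5: ids {4, 5, 9, 10} → SUM(m.hire_year)=8066
  10: ids {1, 7} → SUM(m.hire_year)=4031

HR | 12107 ; Finance | 8066 ; Research | 4031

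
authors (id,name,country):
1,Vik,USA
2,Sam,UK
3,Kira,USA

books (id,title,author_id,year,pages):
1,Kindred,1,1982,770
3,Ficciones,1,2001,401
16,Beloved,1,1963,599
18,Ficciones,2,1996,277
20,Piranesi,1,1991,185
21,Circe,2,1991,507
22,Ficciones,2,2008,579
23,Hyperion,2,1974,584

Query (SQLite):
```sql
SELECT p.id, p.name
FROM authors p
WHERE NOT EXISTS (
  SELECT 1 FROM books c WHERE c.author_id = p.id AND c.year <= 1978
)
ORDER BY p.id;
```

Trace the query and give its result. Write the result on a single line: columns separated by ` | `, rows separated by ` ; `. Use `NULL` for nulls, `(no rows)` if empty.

3 | Kira

For each authors row, check whether any books with matching author_id has year <= 1978.
Keep rows where that is false.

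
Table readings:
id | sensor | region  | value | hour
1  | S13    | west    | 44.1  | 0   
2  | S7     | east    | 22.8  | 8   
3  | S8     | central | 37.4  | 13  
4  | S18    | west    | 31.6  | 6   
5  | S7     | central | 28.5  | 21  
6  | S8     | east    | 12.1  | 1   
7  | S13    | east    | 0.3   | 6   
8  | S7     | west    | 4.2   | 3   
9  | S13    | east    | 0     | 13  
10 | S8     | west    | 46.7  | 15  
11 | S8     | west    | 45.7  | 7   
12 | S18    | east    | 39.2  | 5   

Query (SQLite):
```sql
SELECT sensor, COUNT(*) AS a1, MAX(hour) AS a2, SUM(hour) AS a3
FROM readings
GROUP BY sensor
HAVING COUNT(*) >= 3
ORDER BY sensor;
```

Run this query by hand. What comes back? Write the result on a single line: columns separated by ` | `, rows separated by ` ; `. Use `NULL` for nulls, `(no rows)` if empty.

Group readings by sensor.
Per group compute: COUNT(*), MAX(hour), SUM(hour).
HAVING: drop groups with fewer than 3 rows.
  S13: ids {1, 7, 9} → COUNT(*)=3, MAX(hour)=13, SUM(hour)=19
  S18: ids {4, 12} → COUNT(*)=2, MAX(hour)=6, SUM(hour)=11
  S7: ids {2, 5, 8} → COUNT(*)=3, MAX(hour)=21, SUM(hour)=32
  S8: ids {3, 6, 10, 11} → COUNT(*)=4, MAX(hour)=15, SUM(hour)=36

S13 | 3 | 13 | 19 ; S7 | 3 | 21 | 32 ; S8 | 4 | 15 | 36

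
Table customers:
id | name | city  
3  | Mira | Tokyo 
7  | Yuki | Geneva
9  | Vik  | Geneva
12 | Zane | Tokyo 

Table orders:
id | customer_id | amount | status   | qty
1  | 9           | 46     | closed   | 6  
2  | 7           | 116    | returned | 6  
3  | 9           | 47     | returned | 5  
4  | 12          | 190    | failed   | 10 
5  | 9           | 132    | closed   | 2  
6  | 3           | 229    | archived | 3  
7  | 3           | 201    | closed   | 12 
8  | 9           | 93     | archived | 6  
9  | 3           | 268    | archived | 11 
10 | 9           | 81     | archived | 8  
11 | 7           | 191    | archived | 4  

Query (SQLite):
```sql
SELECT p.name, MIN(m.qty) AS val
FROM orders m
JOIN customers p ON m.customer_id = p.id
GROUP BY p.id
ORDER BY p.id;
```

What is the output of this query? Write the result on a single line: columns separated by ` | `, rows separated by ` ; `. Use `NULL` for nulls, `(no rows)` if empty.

Join each orders row to its customers via customer_id.
Group joined rows by customers.id; compute MIN(m.qty) per group.
  3: ids {6, 7, 9} → MIN(m.qty)=3
  7: ids {2, 11} → MIN(m.qty)=4
  9: ids {1, 3, 5, 8, 10} → MIN(m.qty)=2
  12: ids {4} → MIN(m.qty)=10

Mira | 3 ; Yuki | 4 ; Vik | 2 ; Zane | 10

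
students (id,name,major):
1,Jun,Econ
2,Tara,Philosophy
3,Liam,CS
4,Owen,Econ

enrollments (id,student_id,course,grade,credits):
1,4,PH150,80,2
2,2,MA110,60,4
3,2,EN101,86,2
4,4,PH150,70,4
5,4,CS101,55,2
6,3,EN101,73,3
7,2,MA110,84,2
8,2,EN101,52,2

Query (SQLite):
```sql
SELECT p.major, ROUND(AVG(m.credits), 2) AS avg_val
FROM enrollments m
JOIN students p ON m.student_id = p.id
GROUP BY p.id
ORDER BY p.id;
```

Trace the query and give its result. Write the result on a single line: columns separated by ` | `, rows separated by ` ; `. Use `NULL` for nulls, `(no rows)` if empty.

Join each enrollments row to its students via student_id.
Group joined rows by students.id; compute ROUND(AVG(m.credits), 2) per group.
  2: ids {2, 3, 7, 8} → ROUND(AVG(m.credits), 2)=2.5
  3: ids {6} → ROUND(AVG(m.credits), 2)=3
  4: ids {1, 4, 5} → ROUND(AVG(m.credits), 2)=2.67

Philosophy | 2.5 ; CS | 3 ; Econ | 2.67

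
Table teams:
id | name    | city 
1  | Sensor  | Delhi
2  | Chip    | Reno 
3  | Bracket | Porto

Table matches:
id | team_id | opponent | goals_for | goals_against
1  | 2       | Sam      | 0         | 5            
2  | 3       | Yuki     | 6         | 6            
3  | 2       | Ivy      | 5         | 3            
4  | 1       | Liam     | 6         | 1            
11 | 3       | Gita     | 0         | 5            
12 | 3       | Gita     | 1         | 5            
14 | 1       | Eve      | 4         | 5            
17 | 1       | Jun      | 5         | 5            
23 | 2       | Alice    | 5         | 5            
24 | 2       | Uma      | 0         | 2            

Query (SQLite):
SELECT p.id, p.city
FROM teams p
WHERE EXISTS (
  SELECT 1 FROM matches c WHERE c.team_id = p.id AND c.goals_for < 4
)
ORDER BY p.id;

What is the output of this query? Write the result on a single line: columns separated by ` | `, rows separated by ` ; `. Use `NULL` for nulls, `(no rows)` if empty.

For each teams row, check whether any matches with matching team_id has goals_for < 4.
Keep rows where that is true.

2 | Reno ; 3 | Porto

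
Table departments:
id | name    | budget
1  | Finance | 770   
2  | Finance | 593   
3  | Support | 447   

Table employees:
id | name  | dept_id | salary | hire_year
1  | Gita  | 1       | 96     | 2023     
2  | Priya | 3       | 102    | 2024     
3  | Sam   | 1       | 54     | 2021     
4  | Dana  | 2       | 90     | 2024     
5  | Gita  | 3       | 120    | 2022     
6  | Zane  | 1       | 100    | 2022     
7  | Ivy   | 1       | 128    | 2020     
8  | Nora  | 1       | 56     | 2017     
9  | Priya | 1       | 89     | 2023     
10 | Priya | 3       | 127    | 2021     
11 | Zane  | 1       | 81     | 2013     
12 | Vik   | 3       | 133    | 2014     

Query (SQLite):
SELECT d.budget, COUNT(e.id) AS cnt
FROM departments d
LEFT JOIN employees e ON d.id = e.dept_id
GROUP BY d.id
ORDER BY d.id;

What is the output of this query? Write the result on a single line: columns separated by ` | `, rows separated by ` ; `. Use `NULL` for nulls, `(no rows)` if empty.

770 | 7 ; 593 | 1 ; 447 | 4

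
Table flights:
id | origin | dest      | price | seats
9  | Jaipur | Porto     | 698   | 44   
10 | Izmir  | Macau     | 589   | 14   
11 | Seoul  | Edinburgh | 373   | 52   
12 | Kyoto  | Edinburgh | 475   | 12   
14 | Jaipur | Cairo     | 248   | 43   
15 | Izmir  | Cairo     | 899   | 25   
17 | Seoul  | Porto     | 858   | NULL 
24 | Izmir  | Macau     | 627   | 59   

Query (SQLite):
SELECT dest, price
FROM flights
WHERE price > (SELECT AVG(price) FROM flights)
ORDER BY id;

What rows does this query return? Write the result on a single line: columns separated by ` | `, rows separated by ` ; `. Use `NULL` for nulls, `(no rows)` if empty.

Scalar subquery: AVG(price) over all flights rows = 595.875.
Keep rows where price > that value.

Porto | 698 ; Cairo | 899 ; Porto | 858 ; Macau | 627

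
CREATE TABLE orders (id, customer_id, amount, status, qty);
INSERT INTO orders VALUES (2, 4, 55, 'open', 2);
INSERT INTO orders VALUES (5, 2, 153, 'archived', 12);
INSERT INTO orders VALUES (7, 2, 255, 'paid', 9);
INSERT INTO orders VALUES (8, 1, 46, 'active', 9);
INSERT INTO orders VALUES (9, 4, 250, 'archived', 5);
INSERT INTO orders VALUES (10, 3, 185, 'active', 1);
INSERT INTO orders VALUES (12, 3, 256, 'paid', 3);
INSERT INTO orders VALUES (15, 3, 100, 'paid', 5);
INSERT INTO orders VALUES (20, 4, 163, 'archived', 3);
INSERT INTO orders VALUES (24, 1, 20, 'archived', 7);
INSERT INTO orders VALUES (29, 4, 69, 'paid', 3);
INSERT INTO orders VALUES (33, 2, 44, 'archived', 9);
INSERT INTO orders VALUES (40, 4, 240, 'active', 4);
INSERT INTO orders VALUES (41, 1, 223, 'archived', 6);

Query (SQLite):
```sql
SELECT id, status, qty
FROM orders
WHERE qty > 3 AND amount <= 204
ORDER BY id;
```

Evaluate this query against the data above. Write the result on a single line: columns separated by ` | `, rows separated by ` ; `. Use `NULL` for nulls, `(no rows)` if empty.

5 | archived | 12 ; 8 | active | 9 ; 15 | paid | 5 ; 24 | archived | 7 ; 33 | archived | 9

qty > 3: ids {5, 7, 8, 9, 15, 24, 33, 40, 41}
amount <= 204: ids {2, 5, 8, 10, 15, 20, 24, 29, 33}
Combine with AND.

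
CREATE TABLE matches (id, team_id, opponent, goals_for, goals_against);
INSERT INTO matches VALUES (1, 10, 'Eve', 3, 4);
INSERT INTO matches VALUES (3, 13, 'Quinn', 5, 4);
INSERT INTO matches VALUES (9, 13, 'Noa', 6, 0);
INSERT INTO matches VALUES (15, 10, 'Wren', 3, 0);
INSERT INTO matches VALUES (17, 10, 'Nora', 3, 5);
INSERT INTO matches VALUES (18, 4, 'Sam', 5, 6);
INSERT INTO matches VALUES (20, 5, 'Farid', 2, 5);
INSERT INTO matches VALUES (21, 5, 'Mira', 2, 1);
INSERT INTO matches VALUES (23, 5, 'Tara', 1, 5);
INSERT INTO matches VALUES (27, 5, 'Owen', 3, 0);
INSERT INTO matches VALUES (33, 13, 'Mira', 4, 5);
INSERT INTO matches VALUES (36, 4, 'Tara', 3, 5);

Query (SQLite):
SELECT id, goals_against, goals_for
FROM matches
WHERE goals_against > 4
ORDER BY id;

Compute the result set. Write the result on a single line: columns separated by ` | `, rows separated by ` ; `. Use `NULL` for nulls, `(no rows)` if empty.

17 | 5 | 3 ; 18 | 6 | 5 ; 20 | 5 | 2 ; 23 | 5 | 1 ; 33 | 5 | 4 ; 36 | 5 | 3

goals_against > 4: ids {17, 18, 20, 23, 33, 36}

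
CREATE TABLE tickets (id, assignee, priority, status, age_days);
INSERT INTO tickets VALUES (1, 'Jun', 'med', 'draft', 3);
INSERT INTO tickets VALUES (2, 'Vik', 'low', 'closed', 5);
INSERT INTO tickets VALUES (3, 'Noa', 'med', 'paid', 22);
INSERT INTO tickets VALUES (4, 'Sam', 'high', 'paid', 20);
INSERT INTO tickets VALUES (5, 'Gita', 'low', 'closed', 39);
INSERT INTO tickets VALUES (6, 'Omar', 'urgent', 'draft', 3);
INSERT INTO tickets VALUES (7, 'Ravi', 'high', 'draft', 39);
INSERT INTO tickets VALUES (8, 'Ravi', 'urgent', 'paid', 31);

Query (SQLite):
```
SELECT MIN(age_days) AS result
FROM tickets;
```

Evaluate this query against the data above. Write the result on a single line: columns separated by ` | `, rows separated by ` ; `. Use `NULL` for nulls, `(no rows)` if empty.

All age_days values: [3, 5, 22, 20, 39, 3, 39, 31].
MIN of non-NULL values = 3.

3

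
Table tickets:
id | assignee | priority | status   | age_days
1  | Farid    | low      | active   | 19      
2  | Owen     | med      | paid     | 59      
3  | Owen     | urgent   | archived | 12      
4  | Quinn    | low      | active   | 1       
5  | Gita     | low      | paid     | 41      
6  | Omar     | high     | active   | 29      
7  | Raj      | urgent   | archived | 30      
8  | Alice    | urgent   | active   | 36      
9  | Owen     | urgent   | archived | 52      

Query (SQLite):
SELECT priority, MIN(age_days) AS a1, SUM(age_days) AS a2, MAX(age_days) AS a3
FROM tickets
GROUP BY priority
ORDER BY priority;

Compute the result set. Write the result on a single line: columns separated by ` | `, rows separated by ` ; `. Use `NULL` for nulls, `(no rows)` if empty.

high | 29 | 29 | 29 ; low | 1 | 61 | 41 ; med | 59 | 59 | 59 ; urgent | 12 | 130 | 52

Group tickets by priority.
Per group compute: MIN(age_days), SUM(age_days), MAX(age_days).
  high: ids {6} → MIN(age_days)=29, SUM(age_days)=29, MAX(age_days)=29
  low: ids {1, 4, 5} → MIN(age_days)=1, SUM(age_days)=61, MAX(age_days)=41
  med: ids {2} → MIN(age_days)=59, SUM(age_days)=59, MAX(age_days)=59
  urgent: ids {3, 7, 8, 9} → MIN(age_days)=12, SUM(age_days)=130, MAX(age_days)=52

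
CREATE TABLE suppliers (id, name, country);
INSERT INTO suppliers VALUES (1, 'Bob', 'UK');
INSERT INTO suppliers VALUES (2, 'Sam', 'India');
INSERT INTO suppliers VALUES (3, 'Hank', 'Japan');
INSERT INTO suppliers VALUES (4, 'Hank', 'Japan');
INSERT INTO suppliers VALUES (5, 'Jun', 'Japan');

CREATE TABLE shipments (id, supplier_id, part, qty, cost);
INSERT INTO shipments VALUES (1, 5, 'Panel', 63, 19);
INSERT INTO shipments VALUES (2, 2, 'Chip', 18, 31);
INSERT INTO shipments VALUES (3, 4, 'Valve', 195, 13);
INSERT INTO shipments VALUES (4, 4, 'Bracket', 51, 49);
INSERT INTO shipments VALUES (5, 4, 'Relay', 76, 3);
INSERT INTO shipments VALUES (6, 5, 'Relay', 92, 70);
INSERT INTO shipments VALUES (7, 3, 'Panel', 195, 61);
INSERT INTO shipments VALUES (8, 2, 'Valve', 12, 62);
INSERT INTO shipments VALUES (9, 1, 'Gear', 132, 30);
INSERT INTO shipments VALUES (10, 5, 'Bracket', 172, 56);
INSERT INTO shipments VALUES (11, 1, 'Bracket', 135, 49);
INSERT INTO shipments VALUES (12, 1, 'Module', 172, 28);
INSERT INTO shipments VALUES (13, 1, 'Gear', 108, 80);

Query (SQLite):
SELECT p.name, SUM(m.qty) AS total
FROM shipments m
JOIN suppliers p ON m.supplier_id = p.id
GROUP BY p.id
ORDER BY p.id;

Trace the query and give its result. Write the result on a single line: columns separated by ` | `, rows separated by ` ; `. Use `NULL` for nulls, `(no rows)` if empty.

Bob | 547 ; Sam | 30 ; Hank | 195 ; Hank | 322 ; Jun | 327

Join each shipments row to its suppliers via supplier_id.
Group joined rows by suppliers.id; compute SUM(m.qty) per group.
  1: ids {9, 11, 12, 13} → SUM(m.qty)=547
  2: ids {2, 8} → SUM(m.qty)=30
  3: ids {7} → SUM(m.qty)=195
  4: ids {3, 4, 5} → SUM(m.qty)=322
  5: ids {1, 6, 10} → SUM(m.qty)=327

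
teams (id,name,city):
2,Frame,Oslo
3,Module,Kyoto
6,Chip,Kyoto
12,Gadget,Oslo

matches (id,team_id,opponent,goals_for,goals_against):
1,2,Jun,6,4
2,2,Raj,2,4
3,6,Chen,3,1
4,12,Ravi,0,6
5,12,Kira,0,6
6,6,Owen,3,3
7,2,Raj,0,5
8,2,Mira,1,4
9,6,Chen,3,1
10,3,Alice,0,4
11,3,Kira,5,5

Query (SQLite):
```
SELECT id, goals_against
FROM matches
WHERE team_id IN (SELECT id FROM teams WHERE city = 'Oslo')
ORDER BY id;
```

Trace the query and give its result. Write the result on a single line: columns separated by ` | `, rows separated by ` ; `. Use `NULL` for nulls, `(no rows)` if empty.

Inner query: teams.id where city = 'Oslo'.
Outer: keep matches rows whose team_id is in that set.
Inner query → {2, 12}

1 | 4 ; 2 | 4 ; 4 | 6 ; 5 | 6 ; 7 | 5 ; 8 | 4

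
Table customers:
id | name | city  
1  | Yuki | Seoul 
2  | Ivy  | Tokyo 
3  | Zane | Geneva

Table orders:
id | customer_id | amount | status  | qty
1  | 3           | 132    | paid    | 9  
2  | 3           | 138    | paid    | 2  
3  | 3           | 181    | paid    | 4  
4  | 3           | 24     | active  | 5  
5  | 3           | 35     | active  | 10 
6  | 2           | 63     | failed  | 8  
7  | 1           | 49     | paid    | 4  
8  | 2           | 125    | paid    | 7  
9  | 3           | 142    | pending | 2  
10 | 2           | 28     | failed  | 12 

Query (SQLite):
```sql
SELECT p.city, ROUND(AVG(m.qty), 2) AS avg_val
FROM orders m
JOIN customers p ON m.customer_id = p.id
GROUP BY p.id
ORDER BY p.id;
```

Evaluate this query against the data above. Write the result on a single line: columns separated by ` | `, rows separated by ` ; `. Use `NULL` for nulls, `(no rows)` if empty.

Join each orders row to its customers via customer_id.
Group joined rows by customers.id; compute ROUND(AVG(m.qty), 2) per group.
  1: ids {7} → ROUND(AVG(m.qty), 2)=4
  2: ids {6, 8, 10} → ROUND(AVG(m.qty), 2)=9
  3: ids {1, 2, 3, 4, 5, 9} → ROUND(AVG(m.qty), 2)=5.33

Seoul | 4 ; Tokyo | 9 ; Geneva | 5.33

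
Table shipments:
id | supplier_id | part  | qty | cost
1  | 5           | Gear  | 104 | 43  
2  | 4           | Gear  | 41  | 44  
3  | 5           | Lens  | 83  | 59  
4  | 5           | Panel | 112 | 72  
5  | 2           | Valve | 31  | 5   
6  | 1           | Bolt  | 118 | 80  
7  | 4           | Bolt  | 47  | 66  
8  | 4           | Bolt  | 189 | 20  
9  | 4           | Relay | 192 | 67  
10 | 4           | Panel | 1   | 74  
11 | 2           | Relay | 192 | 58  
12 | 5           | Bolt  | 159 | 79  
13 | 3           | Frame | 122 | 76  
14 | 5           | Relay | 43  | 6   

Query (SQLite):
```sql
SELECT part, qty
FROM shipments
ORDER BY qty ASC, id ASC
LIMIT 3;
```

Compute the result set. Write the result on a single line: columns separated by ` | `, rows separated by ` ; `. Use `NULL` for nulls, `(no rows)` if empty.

Panel | 1 ; Valve | 31 ; Gear | 41

Sort by qty asc, tiebreak id asc: (1, id=10), (31, id=5), (41, id=2), (43, id=14), (47, id=7), (83, id=3) …. Take first 3.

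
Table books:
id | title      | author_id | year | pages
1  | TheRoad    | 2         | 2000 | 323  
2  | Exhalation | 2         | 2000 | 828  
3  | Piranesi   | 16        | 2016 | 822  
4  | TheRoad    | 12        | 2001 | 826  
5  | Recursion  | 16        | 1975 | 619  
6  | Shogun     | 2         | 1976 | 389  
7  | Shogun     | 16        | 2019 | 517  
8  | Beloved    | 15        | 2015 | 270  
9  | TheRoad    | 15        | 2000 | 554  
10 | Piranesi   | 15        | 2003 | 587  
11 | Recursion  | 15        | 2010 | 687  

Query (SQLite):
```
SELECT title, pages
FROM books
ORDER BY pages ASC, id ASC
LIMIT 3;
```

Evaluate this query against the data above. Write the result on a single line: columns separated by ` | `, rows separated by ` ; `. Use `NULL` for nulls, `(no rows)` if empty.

Sort by pages asc, tiebreak id asc: (270, id=8), (323, id=1), (389, id=6), (517, id=7), (554, id=9), (587, id=10) …. Take first 3.

Beloved | 270 ; TheRoad | 323 ; Shogun | 389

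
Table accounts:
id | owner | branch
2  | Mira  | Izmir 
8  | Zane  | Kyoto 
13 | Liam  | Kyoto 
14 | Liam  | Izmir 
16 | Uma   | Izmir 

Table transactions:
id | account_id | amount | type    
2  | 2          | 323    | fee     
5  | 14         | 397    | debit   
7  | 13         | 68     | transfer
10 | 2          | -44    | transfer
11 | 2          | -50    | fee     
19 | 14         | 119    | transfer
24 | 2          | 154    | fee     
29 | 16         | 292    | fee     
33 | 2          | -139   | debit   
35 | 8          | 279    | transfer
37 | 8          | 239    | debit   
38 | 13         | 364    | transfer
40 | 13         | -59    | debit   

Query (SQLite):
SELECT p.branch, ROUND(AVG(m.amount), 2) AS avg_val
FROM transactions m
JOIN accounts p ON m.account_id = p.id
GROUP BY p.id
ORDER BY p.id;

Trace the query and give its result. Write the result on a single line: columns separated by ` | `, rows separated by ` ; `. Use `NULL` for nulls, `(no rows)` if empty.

Join each transactions row to its accounts via account_id.
Group joined rows by accounts.id; compute ROUND(AVG(m.amount), 2) per group.
  2: ids {2, 10, 11, 24, 33} → ROUND(AVG(m.amount), 2)=48.8
  8: ids {35, 37} → ROUND(AVG(m.amount), 2)=259
  13: ids {7, 38, 40} → ROUND(AVG(m.amount), 2)=124.33
  14: ids {5, 19} → ROUND(AVG(m.amount), 2)=258
  16: ids {29} → ROUND(AVG(m.amount), 2)=292

Izmir | 48.8 ; Kyoto | 259 ; Kyoto | 124.33 ; Izmir | 258 ; Izmir | 292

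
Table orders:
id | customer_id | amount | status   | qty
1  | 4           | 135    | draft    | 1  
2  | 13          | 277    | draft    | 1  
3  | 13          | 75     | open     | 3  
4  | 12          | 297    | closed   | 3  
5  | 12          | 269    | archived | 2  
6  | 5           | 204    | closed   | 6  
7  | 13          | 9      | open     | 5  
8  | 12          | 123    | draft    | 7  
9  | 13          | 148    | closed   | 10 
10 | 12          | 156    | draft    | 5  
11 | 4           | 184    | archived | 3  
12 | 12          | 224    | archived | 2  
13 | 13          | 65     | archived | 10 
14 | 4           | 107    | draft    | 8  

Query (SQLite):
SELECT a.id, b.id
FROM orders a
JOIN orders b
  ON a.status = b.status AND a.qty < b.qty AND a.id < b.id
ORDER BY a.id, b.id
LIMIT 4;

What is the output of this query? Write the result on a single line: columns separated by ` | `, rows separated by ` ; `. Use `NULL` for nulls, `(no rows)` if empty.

1 | 8 ; 1 | 10 ; 1 | 14 ; 2 | 8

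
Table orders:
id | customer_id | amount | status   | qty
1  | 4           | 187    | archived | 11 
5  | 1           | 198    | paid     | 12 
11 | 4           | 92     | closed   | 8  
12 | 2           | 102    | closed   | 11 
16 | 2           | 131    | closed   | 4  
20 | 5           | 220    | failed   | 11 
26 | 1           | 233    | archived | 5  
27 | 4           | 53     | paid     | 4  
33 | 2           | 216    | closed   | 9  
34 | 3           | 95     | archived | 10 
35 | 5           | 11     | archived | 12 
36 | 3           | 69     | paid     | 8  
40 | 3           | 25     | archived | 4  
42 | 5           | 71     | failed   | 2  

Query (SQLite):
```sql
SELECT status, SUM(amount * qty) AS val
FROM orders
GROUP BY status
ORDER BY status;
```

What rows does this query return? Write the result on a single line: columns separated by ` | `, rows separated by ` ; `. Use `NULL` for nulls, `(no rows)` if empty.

archived | 4404 ; closed | 4326 ; failed | 2562 ; paid | 3140

For each row compute amount * qty.
Group by status; take SUM of the expression per group.
  archived: ids {1, 26, 34, 35, 40} → SUM(amount * qty)=4404
  closed: ids {11, 12, 16, 33} → SUM(amount * qty)=4326
  failed: ids {20, 42} → SUM(amount * qty)=2562
  paid: ids {5, 27, 36} → SUM(amount * qty)=3140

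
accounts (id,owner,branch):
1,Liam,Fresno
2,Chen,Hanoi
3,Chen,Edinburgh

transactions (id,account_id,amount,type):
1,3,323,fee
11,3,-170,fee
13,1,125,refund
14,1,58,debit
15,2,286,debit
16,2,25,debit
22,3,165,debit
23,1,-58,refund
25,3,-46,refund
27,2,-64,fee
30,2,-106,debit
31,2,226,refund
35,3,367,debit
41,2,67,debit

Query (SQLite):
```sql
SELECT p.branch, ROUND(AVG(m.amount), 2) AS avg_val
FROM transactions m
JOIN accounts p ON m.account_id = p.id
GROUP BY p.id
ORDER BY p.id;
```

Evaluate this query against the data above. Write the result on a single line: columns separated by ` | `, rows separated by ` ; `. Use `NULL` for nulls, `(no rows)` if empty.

Join each transactions row to its accounts via account_id.
Group joined rows by accounts.id; compute ROUND(AVG(m.amount), 2) per group.
  1: ids {13, 14, 23} → ROUND(AVG(m.amount), 2)=41.67
  2: ids {15, 16, 27, 30, 31, 41} → ROUND(AVG(m.amount), 2)=72.33
  3: ids {1, 11, 22, 25, 35} → ROUND(AVG(m.amount), 2)=127.8

Fresno | 41.67 ; Hanoi | 72.33 ; Edinburgh | 127.8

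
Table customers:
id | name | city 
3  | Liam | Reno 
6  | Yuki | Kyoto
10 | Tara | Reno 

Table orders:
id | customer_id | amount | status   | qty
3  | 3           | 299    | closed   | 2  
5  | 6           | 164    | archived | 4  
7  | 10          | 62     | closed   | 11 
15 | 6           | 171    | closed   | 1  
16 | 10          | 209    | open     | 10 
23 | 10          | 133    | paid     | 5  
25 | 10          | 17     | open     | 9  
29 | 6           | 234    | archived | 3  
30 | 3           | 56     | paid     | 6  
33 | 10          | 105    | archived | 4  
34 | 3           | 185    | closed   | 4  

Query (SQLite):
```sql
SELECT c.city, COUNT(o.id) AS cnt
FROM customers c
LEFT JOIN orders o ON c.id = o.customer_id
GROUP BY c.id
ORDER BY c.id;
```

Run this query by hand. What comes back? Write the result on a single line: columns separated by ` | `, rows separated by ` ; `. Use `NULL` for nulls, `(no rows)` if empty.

LEFT JOIN keeps every customers row; unmatched ones get NULL for orders columns.
Group by customers.id and compute COUNT(o.id). COUNT(col) of an all-NULL group is 0.
  3: ids {3, 30, 34} → COUNT(o.id)=3
  6: ids {5, 15, 29} → COUNT(o.id)=3
  10: ids {7, 16, 23, 25, 33} → COUNT(o.id)=5

Reno | 3 ; Kyoto | 3 ; Reno | 5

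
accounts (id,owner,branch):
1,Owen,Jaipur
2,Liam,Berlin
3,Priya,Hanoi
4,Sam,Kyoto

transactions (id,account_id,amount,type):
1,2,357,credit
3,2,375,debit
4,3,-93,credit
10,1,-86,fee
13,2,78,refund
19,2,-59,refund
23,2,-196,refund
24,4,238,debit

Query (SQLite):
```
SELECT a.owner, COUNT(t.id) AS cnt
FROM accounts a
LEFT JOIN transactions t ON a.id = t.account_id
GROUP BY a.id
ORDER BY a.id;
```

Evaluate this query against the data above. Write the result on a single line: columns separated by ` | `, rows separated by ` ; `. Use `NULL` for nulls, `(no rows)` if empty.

Owen | 1 ; Liam | 5 ; Priya | 1 ; Sam | 1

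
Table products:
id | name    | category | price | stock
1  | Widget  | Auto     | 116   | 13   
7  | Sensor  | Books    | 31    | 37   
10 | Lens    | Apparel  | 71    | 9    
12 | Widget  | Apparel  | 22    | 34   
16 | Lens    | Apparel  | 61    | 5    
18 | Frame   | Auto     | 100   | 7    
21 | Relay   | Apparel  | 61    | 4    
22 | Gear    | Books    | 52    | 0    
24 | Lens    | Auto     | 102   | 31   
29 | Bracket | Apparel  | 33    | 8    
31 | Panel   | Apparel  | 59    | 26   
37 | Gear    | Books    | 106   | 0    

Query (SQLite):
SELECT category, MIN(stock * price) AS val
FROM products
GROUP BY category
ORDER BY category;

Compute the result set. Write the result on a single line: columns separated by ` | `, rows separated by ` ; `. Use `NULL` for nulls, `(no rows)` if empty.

For each row compute stock * price.
Group by category; take MIN of the expression per group.
  Apparel: ids {10, 12, 16, 21, 29, 31} → MIN(stock * price)=244
  Auto: ids {1, 18, 24} → MIN(stock * price)=700
  Books: ids {7, 22, 37} → MIN(stock * price)=0

Apparel | 244 ; Auto | 700 ; Books | 0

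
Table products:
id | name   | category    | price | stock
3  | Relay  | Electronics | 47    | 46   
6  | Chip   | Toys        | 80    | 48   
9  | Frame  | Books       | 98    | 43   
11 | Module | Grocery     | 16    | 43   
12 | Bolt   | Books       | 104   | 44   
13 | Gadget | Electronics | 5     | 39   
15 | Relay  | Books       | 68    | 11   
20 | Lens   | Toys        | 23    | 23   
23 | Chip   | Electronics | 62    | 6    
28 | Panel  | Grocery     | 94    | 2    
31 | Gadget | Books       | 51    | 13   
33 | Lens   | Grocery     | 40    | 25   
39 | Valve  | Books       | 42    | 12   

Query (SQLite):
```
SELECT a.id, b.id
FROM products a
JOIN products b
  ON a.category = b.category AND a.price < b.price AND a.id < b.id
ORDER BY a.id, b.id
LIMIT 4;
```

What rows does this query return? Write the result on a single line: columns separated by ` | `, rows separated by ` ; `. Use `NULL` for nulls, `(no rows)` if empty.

3 | 23 ; 9 | 12 ; 11 | 28 ; 11 | 33

Pairs (a,b) with same category, a.price < b.price, a.id < b.id.
category groups: Books:{9,12,15,31,39} Electronics:{3,13,23} Grocery:{11,28,33} Toys:{6,20}
Ordered by (a.id, b.id); first 4.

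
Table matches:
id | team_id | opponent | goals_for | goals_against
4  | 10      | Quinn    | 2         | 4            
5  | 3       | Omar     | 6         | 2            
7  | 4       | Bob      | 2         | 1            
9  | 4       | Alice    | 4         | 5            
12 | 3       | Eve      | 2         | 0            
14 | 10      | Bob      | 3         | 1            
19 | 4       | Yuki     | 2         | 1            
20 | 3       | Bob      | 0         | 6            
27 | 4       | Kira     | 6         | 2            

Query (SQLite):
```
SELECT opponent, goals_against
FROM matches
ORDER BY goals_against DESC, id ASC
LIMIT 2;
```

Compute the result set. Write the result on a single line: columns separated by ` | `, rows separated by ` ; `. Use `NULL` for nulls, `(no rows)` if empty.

Bob | 6 ; Alice | 5

Sort by goals_against desc, tiebreak id asc: (6, id=20), (5, id=9), (4, id=4), (2, id=5), (2, id=27) …. Take first 2.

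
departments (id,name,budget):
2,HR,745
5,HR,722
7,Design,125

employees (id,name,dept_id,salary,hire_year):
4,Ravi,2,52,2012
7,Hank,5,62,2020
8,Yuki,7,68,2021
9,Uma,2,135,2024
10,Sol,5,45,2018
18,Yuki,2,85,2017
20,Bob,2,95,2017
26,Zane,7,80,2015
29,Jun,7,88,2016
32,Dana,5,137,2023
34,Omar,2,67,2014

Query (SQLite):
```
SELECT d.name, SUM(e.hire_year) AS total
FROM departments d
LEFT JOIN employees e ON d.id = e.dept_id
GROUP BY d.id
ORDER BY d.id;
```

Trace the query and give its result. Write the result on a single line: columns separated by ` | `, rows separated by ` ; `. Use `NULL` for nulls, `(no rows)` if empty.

LEFT JOIN keeps every departments row; unmatched ones get NULL for employees columns.
Group by departments.id and compute SUM(e.hire_year). SUM over an all-NULL group is NULL.
  2: ids {4, 9, 18, 20, 34} → SUM(e.hire_year)=10084
  5: ids {7, 10, 32} → SUM(e.hire_year)=6061
  7: ids {8, 26, 29} → SUM(e.hire_year)=6052

HR | 10084 ; HR | 6061 ; Design | 6052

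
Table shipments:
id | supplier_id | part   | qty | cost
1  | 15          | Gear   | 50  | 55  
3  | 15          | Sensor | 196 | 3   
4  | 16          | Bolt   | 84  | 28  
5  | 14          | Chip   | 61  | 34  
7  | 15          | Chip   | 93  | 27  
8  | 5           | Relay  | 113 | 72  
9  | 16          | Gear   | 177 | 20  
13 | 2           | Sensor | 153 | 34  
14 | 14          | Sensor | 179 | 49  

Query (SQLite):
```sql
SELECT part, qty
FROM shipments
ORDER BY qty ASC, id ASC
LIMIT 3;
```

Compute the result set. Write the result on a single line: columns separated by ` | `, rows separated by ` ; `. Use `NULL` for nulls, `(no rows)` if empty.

Gear | 50 ; Chip | 61 ; Bolt | 84

Sort by qty asc, tiebreak id asc: (50, id=1), (61, id=5), (84, id=4), (93, id=7), (113, id=8), (153, id=13) …. Take first 3.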